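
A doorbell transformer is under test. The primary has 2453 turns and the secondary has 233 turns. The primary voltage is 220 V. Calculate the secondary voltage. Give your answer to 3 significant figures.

V_s ≈ 20.9 V

V_s/V_p = N_s/N_p, so V_s = 220 × 233/2453 = 20.9 V.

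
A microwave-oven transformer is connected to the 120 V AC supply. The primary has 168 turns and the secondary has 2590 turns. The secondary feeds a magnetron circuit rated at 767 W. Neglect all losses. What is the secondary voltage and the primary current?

V_s = V_p × N_s/N_p = 120 × 2590/168 = 1850.0 V.
I_s = P/V_s = 767/1850.0 = 0.41459 A.
I_p = I_s × N_s/N_p = 0.41459 × 2590/168 = 6.39 A.

V_s ≈ 1850 V, I_p ≈ 6.39 A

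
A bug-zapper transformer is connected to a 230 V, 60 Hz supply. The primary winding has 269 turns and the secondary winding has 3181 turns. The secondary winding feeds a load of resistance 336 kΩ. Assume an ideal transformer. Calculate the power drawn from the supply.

V_s = V_p × N_s/N_p = 230 × 3181/269 = 2719.8 V.
I_s = V_s/R = 2719.8/336000 = 0.0080947 A.
I_p = I_s × N_s/N_p = 0.0080947 × 3181/269 = 0.095722 A.
P = V_p I_p = 230 × 0.095722 = 22.0 W.

P ≈ 22.0 W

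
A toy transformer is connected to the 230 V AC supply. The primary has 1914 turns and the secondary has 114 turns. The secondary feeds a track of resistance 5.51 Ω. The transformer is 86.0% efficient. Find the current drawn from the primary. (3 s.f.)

V_s = 230 × 114/1914 = 13.699 V.
I_s = V_s/R = 13.699/5.51 = 2.4862 A.
P_out = V_s I_s = 13.699 × 2.4862 = 34.059 W.
P_in = P_out/η = 34.059/0.860 = 39.603 W.
I_p = P_in/V_p = 39.603/230 = 0.172 A.

I_p ≈ 0.172 A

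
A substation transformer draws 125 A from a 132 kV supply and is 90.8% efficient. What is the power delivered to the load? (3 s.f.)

P_in = V_p I_p = 132000 × 125 = 1.6500×10^7 W.
P_out = η P_in = 0.908 × 1.6500×10^7 = 1.50×10^7 W.

P_out ≈ 1.50×10^7 W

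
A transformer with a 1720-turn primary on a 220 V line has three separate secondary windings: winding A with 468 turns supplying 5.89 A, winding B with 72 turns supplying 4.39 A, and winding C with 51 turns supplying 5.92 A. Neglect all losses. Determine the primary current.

I_p ≈ 1.96 A

V_A = 220 × 468/1720 = 59.860 V; V_B = 220 × 72/1720 = 9.2093 V; V_C = 220 × 51/1720 = 6.5233 V.
P_out = V_A I_A + V_B I_B + V_C I_C = 59.860×5.89 + 9.2093×4.39 + 6.5233×5.92 = 352.58 + 40.429 + 38.618 = 431.62 W.
Ideal ⇒ P_in = P_out, so I_p = P_out/V_p = 431.62/220 = 1.96 A.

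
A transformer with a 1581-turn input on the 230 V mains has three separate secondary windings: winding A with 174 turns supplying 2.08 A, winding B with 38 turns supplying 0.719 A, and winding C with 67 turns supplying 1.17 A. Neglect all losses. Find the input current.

I_in ≈ 0.296 A

V_A = 230 × 174/1581 = 25.313 V; V_B = 230 × 38/1581 = 5.5281 V; V_C = 230 × 67/1581 = 9.7470 V.
P_out = V_A I_A + V_B I_B + V_C I_C = 25.313×2.08 + 5.5281×0.719 + 9.7470×1.17 = 52.651 + 3.9747 + 11.404 = 68.030 W.
Ideal ⇒ P_in = P_out, so I_in = P_out/V_in = 68.030/230 = 0.296 A.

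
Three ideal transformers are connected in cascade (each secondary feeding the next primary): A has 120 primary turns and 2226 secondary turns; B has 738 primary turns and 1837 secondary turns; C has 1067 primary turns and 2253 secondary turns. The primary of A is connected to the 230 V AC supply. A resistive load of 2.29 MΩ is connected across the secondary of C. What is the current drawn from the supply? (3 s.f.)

I_supply ≈ 0.955 A

After A: V = 230.00 × 2226/120 = 4266.5 V.
After B: V = 4266.5 × 1837/738 = 10620 V.
After C: V = 10620 × 2253/1067 = 22424 V.
I_load = 22424/(2.29×10^6) = 0.0097923 A, so P_out = 22424 × 0.0097923 = 219.59 W.
All ideal ⇒ P_in = P_out, so I_supply = 219.59/230 = 0.955 A.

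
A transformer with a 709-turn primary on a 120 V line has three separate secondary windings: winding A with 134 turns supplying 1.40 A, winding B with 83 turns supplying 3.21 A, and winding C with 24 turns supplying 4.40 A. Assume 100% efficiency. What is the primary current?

V_A = 120 × 134/709 = 22.680 V; V_B = 120 × 83/709 = 14.048 V; V_C = 120 × 24/709 = 4.0621 V.
P_out = V_A I_A + V_B I_B + V_C I_C = 22.680×1.40 + 14.048×3.21 + 4.0621×4.40 = 31.752 + 45.094 + 17.873 = 94.719 W.
Ideal ⇒ P_in = P_out, so I_p = P_out/V_p = 94.719/120 = 0.789 A.

I_p ≈ 0.789 A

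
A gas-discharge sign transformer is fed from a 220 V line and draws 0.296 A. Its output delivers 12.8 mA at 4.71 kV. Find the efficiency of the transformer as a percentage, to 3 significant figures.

η ≈ 92.6%

P_in = 220 × 0.296 = 65.1200 W.
P_out = 4710 × 0.0128 = 60.2880 W.
η = P_out/P_in = 60.2880/65.1200 = 0.926.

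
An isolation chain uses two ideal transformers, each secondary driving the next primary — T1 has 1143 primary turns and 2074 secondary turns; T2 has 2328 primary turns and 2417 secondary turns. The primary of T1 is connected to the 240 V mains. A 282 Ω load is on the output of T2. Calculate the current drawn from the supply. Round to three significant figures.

I_supply ≈ 3.02 A

After T1: V = 240.00 × 2074/1143 = 435.49 V.
After T2: V = 435.49 × 2417/2328 = 452.13 V.
I_load = 452.13/282 = 1.6033 A, so P_out = 452.13 × 1.6033 = 724.91 W.
All ideal ⇒ P_in = P_out, so I_supply = 724.91/240 = 3.02 A.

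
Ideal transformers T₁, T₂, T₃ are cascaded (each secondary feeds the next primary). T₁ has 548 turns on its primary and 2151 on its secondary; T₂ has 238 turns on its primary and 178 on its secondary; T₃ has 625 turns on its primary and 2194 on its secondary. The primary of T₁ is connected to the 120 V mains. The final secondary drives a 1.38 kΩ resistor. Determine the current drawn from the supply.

After T₁: V = 120.00 × 2151/548 = 471.02 V.
After T₂: V = 471.02 × 178/238 = 352.28 V.
After T₃: V = 352.28 × 2194/625 = 1236.6 V.
I_load = 1236.6/1380 = 0.89611 A, so P_out = 1236.6 × 0.89611 = 1108.2 W.
All ideal ⇒ P_in = P_out, so I_supply = 1108.2/120 = 9.23 A.

I_supply ≈ 9.23 A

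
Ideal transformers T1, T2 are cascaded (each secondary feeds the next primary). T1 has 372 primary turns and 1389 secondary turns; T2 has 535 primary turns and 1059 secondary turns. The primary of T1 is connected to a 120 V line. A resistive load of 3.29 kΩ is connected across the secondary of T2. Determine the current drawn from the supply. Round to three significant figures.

Secondary of T1: V = 120.00 × 1389/372 = 448.06 V.
Secondary of T2: V = 448.06 × 1059/535 = 886.92 V.
I_load = 886.92/3290 = 0.26958 A, so P_out = 886.92 × 0.26958 = 239.09 W.
All ideal ⇒ P_in = P_out, so I_supply = 239.09/120 = 1.99 A.

I_supply ≈ 1.99 A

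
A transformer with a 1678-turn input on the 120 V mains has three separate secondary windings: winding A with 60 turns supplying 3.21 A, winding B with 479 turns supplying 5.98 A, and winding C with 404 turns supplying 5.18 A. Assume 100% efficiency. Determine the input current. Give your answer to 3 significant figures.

I_in ≈ 3.07 A

V_A = 120 × 60/1678 = 4.2908 V; V_B = 120 × 479/1678 = 34.255 V; V_C = 120 × 404/1678 = 28.892 V.
P_out = V_A I_A + V_B I_B + V_C I_C = 4.2908×3.21 + 34.255×5.98 + 28.892×5.18 = 13.774 + 204.85 + 149.66 = 368.28 W.
Ideal ⇒ P_in = P_out, so I_in = P_out/V_in = 368.28/120 = 3.07 A.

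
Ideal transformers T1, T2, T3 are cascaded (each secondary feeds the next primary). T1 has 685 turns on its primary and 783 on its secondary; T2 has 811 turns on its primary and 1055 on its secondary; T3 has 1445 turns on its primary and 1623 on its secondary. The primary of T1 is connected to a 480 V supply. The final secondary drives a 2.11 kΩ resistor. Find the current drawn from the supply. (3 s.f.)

I_supply ≈ 0.635 A

After T1: V = 480.00 × 783/685 = 548.67 V.
After T2: V = 548.67 × 1055/811 = 713.75 V.
After T3: V = 713.75 × 1623/1445 = 801.67 V.
I_load = 801.67/2110 = 0.37994 A, so P_out = 801.67 × 0.37994 = 304.58 W.
All ideal ⇒ P_in = P_out, so I_supply = 304.58/480 = 0.635 A.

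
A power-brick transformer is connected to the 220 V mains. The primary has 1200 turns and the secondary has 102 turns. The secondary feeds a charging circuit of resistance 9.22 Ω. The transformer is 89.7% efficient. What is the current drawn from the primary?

V_s = 220 × 102/1200 = 18.700 V.
I_s = V_s/R = 18.700/9.22 = 2.0282 A.
P_out = V_s I_s = 18.700 × 2.0282 = 37.927 W.
P_in = P_out/η = 37.927/0.897 = 42.282 W.
I_p = P_in/V_p = 42.282/220 = 0.192 A.

I_p ≈ 0.192 A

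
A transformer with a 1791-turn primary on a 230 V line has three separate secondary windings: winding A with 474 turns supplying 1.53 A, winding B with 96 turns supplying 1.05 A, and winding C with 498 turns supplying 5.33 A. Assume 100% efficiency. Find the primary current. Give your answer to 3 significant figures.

I_p ≈ 1.94 A

V_A = 230 × 474/1791 = 60.871 V; V_B = 230 × 96/1791 = 12.328 V; V_C = 230 × 498/1791 = 63.953 V.
P_out = V_A I_A + V_B I_B + V_C I_C = 60.871×1.53 + 12.328×1.05 + 63.953×5.33 = 93.133 + 12.945 + 340.87 = 446.95 W.
Ideal ⇒ P_in = P_out, so I_p = P_out/V_p = 446.95/230 = 1.94 A.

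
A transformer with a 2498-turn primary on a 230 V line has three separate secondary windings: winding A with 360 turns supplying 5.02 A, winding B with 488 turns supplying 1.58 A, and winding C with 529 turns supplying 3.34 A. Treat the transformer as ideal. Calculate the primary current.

I_p ≈ 1.74 A

V_A = 230 × 360/2498 = 33.147 V; V_B = 230 × 488/2498 = 44.932 V; V_C = 230 × 529/2498 = 48.707 V.
P_out = V_A I_A + V_B I_B + V_C I_C = 33.147×5.02 + 44.932×1.58 + 48.707×3.34 = 166.40 + 70.992 + 162.68 = 400.07 W.
Ideal ⇒ P_in = P_out, so I_p = P_out/V_p = 400.07/230 = 1.74 A.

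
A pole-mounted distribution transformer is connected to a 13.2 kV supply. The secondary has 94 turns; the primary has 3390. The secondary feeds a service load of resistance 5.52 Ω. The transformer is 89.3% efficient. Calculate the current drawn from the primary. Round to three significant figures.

V_s = 13200 × 94/3390 = 366.02 V.
I_s = V_s/R = 366.02/5.52 = 66.308 A.
P_out = V_s I_s = 366.02 × 66.308 = 24270 W.
P_in = P_out/η = 24270/0.893 = 27178 W.
I_p = P_in/V_p = 27178/13200 = 2.06 A.

I_p ≈ 2.06 A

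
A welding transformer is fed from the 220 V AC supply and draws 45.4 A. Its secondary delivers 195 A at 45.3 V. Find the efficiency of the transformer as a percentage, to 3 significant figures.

η ≈ 88.4%

P_in = 220 × 45.4 = 9988.00 W.
P_out = 45.3 × 195 = 8833.50 W.
η = P_out/P_in = 8833.50/9988.00 = 0.884.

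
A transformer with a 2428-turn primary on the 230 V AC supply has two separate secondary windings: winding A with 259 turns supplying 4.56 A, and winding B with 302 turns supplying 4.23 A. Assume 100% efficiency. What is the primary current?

I_p ≈ 1.01 A

V_A = 230 × 259/2428 = 24.535 V; V_B = 230 × 302/2428 = 28.608 V.
P_out = V_A I_A + V_B I_B = 24.535×4.56 + 28.608×4.23 = 111.88 + 121.01 = 232.89 W.
Ideal ⇒ P_in = P_out, so I_p = P_out/V_p = 232.89/230 = 1.01 A.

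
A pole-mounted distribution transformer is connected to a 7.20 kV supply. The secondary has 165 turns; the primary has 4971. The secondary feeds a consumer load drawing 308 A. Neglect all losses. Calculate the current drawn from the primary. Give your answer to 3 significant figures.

I_p ≈ 10.2 A

For an ideal transformer I_p N_p = I_s N_s, so I_p = 308 × 165/4971 = 10.2 A.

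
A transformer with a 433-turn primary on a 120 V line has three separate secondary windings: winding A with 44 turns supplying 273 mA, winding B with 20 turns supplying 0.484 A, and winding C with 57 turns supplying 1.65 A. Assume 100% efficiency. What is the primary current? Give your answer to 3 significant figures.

V_A = 120 × 44/433 = 12.194 V; V_B = 120 × 20/433 = 5.5427 V; V_C = 120 × 57/433 = 15.797 V.
P_out = V_A I_A + V_B I_B + V_C I_C = 12.194×0.273 + 5.5427×0.484 + 15.797×1.65 = 3.3290 + 2.6827 + 26.065 = 32.076 W.
Ideal ⇒ P_in = P_out, so I_p = P_out/V_p = 32.076/120 = 0.267 A.

I_p ≈ 0.267 A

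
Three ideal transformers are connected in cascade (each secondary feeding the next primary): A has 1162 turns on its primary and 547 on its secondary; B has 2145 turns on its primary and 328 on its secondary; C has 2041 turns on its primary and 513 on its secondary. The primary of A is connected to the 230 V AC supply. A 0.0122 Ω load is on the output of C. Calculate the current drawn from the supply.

I_supply ≈ 6.17 A

Secondary of A: V = 230.00 × 547/1162 = 108.27 V.
Secondary of B: V = 108.27 × 328/2145 = 16.556 V.
Secondary of C: V = 16.556 × 513/2041 = 4.1613 V.
I_load = 4.1613/0.0122 = 341.09 A, so P_out = 4.1613 × 341.09 = 1419.4 W.
All ideal ⇒ P_in = P_out, so I_supply = 1419.4/230 = 6.17 A.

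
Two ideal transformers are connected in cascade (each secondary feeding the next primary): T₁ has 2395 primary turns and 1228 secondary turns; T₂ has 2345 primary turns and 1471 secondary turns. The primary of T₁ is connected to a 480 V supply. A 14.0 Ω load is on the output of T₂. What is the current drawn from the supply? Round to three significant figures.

After T₁: V = 480.00 × 1228/2395 = 246.11 V.
After T₂: V = 246.11 × 1471/2345 = 154.38 V.
I_load = 154.38/14.0 = 11.027 A, so P_out = 154.38 × 11.027 = 1702.5 W.
All ideal ⇒ P_in = P_out, so I_supply = 1702.5/480 = 3.55 A.

I_supply ≈ 3.55 A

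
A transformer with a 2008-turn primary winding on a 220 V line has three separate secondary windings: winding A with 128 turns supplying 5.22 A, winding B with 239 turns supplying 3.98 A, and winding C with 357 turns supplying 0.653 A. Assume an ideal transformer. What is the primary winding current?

I_p ≈ 0.923 A

V_A = 220 × 128/2008 = 14.024 V; V_B = 220 × 239/2008 = 26.185 V; V_C = 220 × 357/2008 = 39.114 V.
P_out = V_A I_A + V_B I_B + V_C I_C = 14.024×5.22 + 26.185×3.98 + 39.114×0.653 = 73.205 + 104.22 + 25.541 = 202.96 W.
Ideal ⇒ P_in = P_out, so I_p = P_out/V_p = 202.96/220 = 0.923 A.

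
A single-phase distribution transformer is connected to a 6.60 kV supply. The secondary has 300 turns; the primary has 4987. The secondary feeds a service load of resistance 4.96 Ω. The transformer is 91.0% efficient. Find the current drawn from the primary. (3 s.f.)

I_p ≈ 5.29 A

V_s = 6600 × 300/4987 = 397.03 V.
I_s = V_s/R = 397.03/4.96 = 80.047 A.
P_out = V_s I_s = 397.03 × 80.047 = 31781 W.
P_in = P_out/η = 31781/0.910 = 34924 W.
I_p = P_in/V_p = 34924/6600 = 5.29 A.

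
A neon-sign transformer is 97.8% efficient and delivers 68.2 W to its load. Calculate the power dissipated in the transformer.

P_loss ≈ 1.53 W

P_in = P_out/η = 68.2/0.978 = 69.7342 W.
P_loss = P_in − P_out = 69.7342 − 68.2 = 1.53 W.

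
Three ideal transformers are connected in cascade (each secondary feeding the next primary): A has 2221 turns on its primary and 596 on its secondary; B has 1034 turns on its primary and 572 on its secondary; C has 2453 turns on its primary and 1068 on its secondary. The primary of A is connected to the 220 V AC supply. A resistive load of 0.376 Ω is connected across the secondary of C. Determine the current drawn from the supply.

I_supply ≈ 2.44 A

Secondary of A: V = 220.00 × 596/2221 = 59.036 V.
Secondary of B: V = 59.036 × 572/1034 = 32.658 V.
Secondary of C: V = 32.658 × 1068/2453 = 14.219 V.
I_load = 14.219/0.376 = 37.817 A, so P_out = 14.219 × 37.817 = 537.71 W.
All ideal ⇒ P_in = P_out, so I_supply = 537.71/220 = 2.44 A.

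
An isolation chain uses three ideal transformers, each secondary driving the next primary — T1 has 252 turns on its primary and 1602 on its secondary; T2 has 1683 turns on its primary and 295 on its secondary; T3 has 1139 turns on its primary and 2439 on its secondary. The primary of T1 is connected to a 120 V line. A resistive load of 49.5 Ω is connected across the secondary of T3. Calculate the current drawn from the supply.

I_supply ≈ 13.8 A

After T1: V = 120.00 × 1602/252 = 762.86 V.
After T2: V = 762.86 × 295/1683 = 133.72 V.
After T3: V = 133.72 × 2439/1139 = 286.33 V.
I_load = 286.33/49.5 = 5.7845 A, so P_out = 286.33 × 5.7845 = 1656.3 W.
All ideal ⇒ P_in = P_out, so I_supply = 1656.3/120 = 13.8 A.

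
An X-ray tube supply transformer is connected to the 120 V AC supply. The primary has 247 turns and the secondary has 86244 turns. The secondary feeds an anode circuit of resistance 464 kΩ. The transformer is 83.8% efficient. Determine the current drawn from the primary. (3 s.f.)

V_s = 120 × 86244/247 = 41900 V.
I_s = V_s/R = 41900/464000 = 0.090302 A.
P_out = V_s I_s = 41900 × 0.090302 = 3783.6 W.
P_in = P_out/η = 3783.6/0.838 = 4515.1 W.
I_p = P_in/V_p = 4515.1/120 = 37.6 A.

I_p ≈ 37.6 A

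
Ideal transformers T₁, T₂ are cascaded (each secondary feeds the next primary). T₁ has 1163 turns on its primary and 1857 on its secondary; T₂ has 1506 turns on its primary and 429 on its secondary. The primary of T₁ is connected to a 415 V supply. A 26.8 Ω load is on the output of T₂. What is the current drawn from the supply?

I_supply ≈ 3.20 A

Secondary of T₁: V = 415.00 × 1857/1163 = 662.64 V.
Secondary of T₂: V = 662.64 × 429/1506 = 188.76 V.
I_load = 188.76/26.8 = 7.0433 A, so P_out = 188.76 × 7.0433 = 1329.5 W.
All ideal ⇒ P_in = P_out, so I_supply = 1329.5/415 = 3.20 A.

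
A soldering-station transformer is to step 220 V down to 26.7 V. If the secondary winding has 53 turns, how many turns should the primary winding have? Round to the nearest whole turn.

N_p = 437 turns

N_p/N_s = V_p/V_s, so N_p = 53 × 220/26.7 = 436.7 ≈ 437 turns.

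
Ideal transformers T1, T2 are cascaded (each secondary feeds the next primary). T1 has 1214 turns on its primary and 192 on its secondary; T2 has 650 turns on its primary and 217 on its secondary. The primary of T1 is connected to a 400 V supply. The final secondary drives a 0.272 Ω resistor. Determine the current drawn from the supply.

Secondary of T1: V = 400.00 × 192/1214 = 63.262 V.
Secondary of T2: V = 63.262 × 217/650 = 21.120 V.
I_load = 21.120/0.272 = 77.646 A, so P_out = 21.120 × 77.646 = 1639.9 W.
All ideal ⇒ P_in = P_out, so I_supply = 1639.9/400 = 4.10 A.

I_supply ≈ 4.10 A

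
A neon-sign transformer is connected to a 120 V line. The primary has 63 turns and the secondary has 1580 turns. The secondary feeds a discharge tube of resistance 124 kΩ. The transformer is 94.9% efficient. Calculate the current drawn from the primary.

V_s = 120 × 1580/63 = 3009.5 V.
I_s = V_s/R = 3009.5/124000 = 0.024270 A.
P_out = V_s I_s = 3009.5 × 0.024270 = 73.042 W.
P_in = P_out/η = 73.042/0.949 = 76.968 W.
I_p = P_in/V_p = 76.968/120 = 0.641 A.

I_p ≈ 0.641 A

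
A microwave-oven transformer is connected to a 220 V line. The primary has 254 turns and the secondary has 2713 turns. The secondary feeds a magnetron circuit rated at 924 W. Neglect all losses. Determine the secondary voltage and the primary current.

V_s = V_p × N_s/N_p = 220 × 2713/254 = 2349.8 V.
I_s = P/V_s = 924/2349.8 = 0.39322 A.
I_p = I_s × N_s/N_p = 0.39322 × 2713/254 = 4.20 A.

V_s ≈ 2350 V, I_p ≈ 4.20 A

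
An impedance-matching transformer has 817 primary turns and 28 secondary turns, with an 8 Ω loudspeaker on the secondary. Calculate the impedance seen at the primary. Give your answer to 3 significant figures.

Z_p = (N_p/N_s)² × Z_s = (817/28)² × 8 = 6810 Ω.

Z_p ≈ 6810 Ω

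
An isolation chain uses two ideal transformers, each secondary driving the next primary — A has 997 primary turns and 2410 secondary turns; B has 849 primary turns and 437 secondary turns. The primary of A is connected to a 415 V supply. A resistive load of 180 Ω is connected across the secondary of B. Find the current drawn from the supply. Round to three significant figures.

After A: V = 415.00 × 2410/997 = 1003.2 V.
After B: V = 1003.2 × 437/849 = 516.35 V.
I_load = 516.35/180 = 2.8686 A, so P_out = 516.35 × 2.8686 = 1481.2 W.
All ideal ⇒ P_in = P_out, so I_supply = 1481.2/415 = 3.57 A.

I_supply ≈ 3.57 A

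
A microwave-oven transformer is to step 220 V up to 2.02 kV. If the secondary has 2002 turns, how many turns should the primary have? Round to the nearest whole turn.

N_p = 218 turns

N_p/N_s = V_p/V_s, so N_p = 2002 × 220/2020 = 218.0 ≈ 218 turns.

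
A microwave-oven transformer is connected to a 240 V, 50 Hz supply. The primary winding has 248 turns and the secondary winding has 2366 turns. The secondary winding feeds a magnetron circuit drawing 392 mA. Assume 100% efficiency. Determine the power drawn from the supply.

P ≈ 898 W

I_p = I_s × N_s/N_p = 0.392 × 2366/248 = 3.7398 A.
P = V_p I_p = 240 × 3.7398 = 898 W.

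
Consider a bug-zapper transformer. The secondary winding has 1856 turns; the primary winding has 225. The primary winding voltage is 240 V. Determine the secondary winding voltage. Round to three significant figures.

V_s ≈ 1980 V

V_s/V_p = N_s/N_p, so V_s = 240 × 1856/225 = 1980 V.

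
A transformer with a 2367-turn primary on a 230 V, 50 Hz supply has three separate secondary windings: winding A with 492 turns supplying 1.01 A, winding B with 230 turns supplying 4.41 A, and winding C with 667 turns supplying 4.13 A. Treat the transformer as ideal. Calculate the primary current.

I_p ≈ 1.80 A

V_A = 230 × 492/2367 = 47.807 V; V_B = 230 × 230/2367 = 22.349 V; V_C = 230 × 667/2367 = 64.812 V.
P_out = V_A I_A + V_B I_B + V_C I_C = 47.807×1.01 + 22.349×4.41 + 64.812×4.13 = 48.285 + 98.559 + 267.67 = 414.52 W.
Ideal ⇒ P_in = P_out, so I_p = P_out/V_p = 414.52/230 = 1.80 A.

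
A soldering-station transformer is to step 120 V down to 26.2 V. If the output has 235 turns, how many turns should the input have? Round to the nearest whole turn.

N_in = 1076 turns

N_in/N_out = V_in/V_out, so N_in = 235 × 120/26.2 = 1076.3 ≈ 1076 turns.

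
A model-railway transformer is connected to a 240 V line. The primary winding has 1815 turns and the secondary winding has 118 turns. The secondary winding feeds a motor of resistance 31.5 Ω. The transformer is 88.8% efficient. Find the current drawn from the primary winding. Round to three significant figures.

V_s = 240 × 118/1815 = 15.603 V.
I_s = V_s/R = 15.603/31.5 = 0.49534 A.
P_out = V_s I_s = 15.603 × 0.49534 = 7.7290 W.
P_in = P_out/η = 7.7290/0.888 = 8.7038 W.
I_p = P_in/V_p = 8.7038/240 = 0.0363 A.

I_p ≈ 0.0363 A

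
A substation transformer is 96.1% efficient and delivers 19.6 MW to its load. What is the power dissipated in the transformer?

P_in = P_out/η = 1.96×10^7/0.961 = 2.03954×10^7 W.
P_loss = P_in − P_out = 2.03954×10^7 − 1.96×10^7 = 795000 W.

P_loss ≈ 795000 W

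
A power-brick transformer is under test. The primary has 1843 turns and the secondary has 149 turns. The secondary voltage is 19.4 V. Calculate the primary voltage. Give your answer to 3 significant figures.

V_p/V_s = N_p/N_s, so V_p = 19.4 × 1843/149 = 240 V.

V_p ≈ 240 V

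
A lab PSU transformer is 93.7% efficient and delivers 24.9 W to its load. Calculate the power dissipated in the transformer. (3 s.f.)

P_loss ≈ 1.67 W

P_in = P_out/η = 24.9/0.937 = 26.5742 W.
P_loss = P_in − P_out = 26.5742 − 24.9 = 1.67 W.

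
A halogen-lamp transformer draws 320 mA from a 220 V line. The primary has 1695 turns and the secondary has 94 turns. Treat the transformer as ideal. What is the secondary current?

I_s/I_p = N_p/N_s, so I_s = 0.320 × 1695/94 = 5.77 A.

I_s ≈ 5.77 A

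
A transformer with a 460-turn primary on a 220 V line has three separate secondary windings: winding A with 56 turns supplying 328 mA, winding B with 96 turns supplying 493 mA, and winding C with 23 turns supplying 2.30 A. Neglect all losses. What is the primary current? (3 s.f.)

V_A = 220 × 56/460 = 26.783 V; V_B = 220 × 96/460 = 45.913 V; V_C = 220 × 23/460 = 11.000 V.
P_out = V_A I_A + V_B I_B + V_C I_C = 26.783×0.328 + 45.913×0.493 + 11.000×2.30 = 8.7847 + 22.635 + 25.300 = 56.720 W.
Ideal ⇒ P_in = P_out, so I_p = P_out/V_p = 56.720/220 = 0.258 A.

I_p ≈ 0.258 A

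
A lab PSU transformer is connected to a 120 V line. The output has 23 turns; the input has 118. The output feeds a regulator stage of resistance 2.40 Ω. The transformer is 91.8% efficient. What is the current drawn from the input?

I_in ≈ 2.07 A

V_out = 120 × 23/118 = 23.390 V.
I_out = V_out/R = 23.390/2.40 = 9.7458 A.
P_out = V_out I_out = 23.390 × 9.7458 = 227.95 W.
P_in = P_out/η = 227.95/0.918 = 248.31 W.
I_in = P_in/V_in = 248.31/120 = 2.07 A.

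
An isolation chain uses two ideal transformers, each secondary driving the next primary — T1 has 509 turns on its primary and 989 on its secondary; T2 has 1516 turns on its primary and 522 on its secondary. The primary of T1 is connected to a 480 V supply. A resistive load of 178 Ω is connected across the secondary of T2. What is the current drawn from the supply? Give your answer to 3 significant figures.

I_supply ≈ 1.21 A

Secondary of T1: V = 480.00 × 989/509 = 932.65 V.
Secondary of T2: V = 932.65 × 522/1516 = 321.14 V.
I_load = 321.14/178 = 1.8041 A, so P_out = 321.14 × 1.8041 = 579.38 W.
All ideal ⇒ P_in = P_out, so I_supply = 579.38/480 = 1.21 A.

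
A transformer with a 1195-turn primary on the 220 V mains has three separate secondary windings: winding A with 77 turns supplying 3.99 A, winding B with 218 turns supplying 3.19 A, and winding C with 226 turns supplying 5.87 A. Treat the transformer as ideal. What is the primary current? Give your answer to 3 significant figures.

I_p ≈ 1.95 A

V_A = 220 × 77/1195 = 14.176 V; V_B = 220 × 218/1195 = 40.134 V; V_C = 220 × 226/1195 = 41.607 V.
P_out = V_A I_A + V_B I_B + V_C I_C = 14.176×3.99 + 40.134×3.19 + 41.607×5.87 = 56.561 + 128.03 + 244.23 = 428.82 W.
Ideal ⇒ P_in = P_out, so I_p = P_out/V_p = 428.82/220 = 1.95 A.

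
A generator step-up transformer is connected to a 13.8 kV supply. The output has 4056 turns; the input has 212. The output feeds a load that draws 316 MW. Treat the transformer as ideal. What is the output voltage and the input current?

V_out = V_in × N_out/N_in = 13800 × 4056/212 = 264020 V.
I_out = P/V_out = 3.16×10^8/264020 = 1196.9 A.
I_in = I_out × N_out/N_in = 1196.9 × 4056/212 = 22900 A.

V_out ≈ 264000 V, I_in ≈ 22900 A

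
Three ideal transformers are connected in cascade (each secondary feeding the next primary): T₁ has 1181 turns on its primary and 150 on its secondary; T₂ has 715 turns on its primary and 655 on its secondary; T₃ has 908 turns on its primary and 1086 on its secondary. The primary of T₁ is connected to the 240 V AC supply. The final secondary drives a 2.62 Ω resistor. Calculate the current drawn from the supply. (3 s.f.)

Secondary of T₁: V = 240.00 × 150/1181 = 30.483 V.
Secondary of T₂: V = 30.483 × 655/715 = 27.925 V.
Secondary of T₃: V = 27.925 × 1086/908 = 33.399 V.
I_load = 33.399/2.62 = 12.748 A, so P_out = 33.399 × 12.748 = 425.76 W.
All ideal ⇒ P_in = P_out, so I_supply = 425.76/240 = 1.77 A.

I_supply ≈ 1.77 A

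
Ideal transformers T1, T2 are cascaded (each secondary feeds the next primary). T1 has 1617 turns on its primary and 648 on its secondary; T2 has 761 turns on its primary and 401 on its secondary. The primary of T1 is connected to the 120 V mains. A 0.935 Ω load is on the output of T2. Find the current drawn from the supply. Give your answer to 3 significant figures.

I_supply ≈ 5.72 A

After T1: V = 120.00 × 648/1617 = 48.089 V.
After T2: V = 48.089 × 401/761 = 25.340 V.
I_load = 25.340/0.935 = 27.102 A, so P_out = 25.340 × 27.102 = 686.75 W.
All ideal ⇒ P_in = P_out, so I_supply = 686.75/120 = 5.72 A.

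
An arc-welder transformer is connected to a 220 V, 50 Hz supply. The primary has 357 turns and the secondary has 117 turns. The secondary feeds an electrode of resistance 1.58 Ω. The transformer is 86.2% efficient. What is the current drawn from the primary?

I_p ≈ 17.3 A

V_s = 220 × 117/357 = 72.101 V.
I_s = V_s/R = 72.101/1.58 = 45.633 A.
P_out = V_s I_s = 72.101 × 45.633 = 3290.2 W.
P_in = P_out/η = 3290.2/0.862 = 3816.9 W.
I_p = P_in/V_p = 3816.9/220 = 17.3 A.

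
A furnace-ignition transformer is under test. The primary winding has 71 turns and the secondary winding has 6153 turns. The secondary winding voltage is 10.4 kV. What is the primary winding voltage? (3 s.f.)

V_p ≈ 120 V

V_p/V_s = N_p/N_s, so V_p = 10400 × 71/6153 = 120 V.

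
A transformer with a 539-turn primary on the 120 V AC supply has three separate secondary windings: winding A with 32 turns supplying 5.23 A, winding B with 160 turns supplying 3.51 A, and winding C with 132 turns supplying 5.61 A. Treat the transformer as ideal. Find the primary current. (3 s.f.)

I_p ≈ 2.73 A

V_A = 120 × 32/539 = 7.1243 V; V_B = 120 × 160/539 = 35.622 V; V_C = 120 × 132/539 = 29.388 V.
P_out = V_A I_A + V_B I_B + V_C I_C = 7.1243×5.23 + 35.622×3.51 + 29.388×5.61 = 37.260 + 125.03 + 164.87 = 327.16 W.
Ideal ⇒ P_in = P_out, so I_p = P_out/V_p = 327.16/120 = 2.73 A.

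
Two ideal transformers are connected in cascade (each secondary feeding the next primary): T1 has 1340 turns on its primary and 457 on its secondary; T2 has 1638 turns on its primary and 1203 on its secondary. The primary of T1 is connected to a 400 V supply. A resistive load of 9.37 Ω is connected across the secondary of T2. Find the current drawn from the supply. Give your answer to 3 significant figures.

I_supply ≈ 2.68 A

Secondary of T1: V = 400.00 × 457/1340 = 136.42 V.
Secondary of T2: V = 136.42 × 1203/1638 = 100.19 V.
I_load = 100.19/9.37 = 10.693 A, so P_out = 100.19 × 10.693 = 1071.3 W.
All ideal ⇒ P_in = P_out, so I_supply = 1071.3/400 = 2.68 A.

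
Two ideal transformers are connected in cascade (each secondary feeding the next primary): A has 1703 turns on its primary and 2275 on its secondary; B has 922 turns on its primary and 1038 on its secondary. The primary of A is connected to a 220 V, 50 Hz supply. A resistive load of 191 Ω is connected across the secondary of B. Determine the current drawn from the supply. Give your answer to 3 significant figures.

Secondary of A: V = 220.00 × 2275/1703 = 293.89 V.
Secondary of B: V = 293.89 × 1038/922 = 330.87 V.
I_load = 330.87/191 = 1.7323 A, so P_out = 330.87 × 1.7323 = 573.16 W.
All ideal ⇒ P_in = P_out, so I_supply = 573.16/220 = 2.61 A.

I_supply ≈ 2.61 A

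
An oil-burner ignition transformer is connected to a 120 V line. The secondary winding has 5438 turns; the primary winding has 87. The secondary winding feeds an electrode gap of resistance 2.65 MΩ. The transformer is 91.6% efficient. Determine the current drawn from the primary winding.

V_s = 120 × 5438/87 = 7500.7 V.
I_s = V_s/R = 7500.7/(2.65×10^6) = 0.0028304 A.
P_out = V_s I_s = 7500.7 × 0.0028304 = 21.230 W.
P_in = P_out/η = 21.230/0.916 = 23.177 W.
I_p = P_in/V_p = 23.177/120 = 0.193 A.

I_p ≈ 0.193 A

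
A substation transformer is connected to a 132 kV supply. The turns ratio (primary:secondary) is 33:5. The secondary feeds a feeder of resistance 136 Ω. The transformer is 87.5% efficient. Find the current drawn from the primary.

V_s = 132000 × 5/33 = 20000 V.
I_s = V_s/R = 20000/136 = 147.06 A.
P_out = V_s I_s = 20000 × 147.06 = 2.9412×10^6 W.
P_in = P_out/η = 2.9412×10^6/0.875 = 3.3613×10^6 W.
I_p = P_in/V_p = 3.3613×10^6/132000 = 25.5 A.

I_p ≈ 25.5 A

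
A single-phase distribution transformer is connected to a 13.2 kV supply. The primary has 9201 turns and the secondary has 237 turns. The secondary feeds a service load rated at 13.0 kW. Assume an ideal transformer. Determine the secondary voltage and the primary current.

V_s ≈ 340 V, I_p ≈ 0.985 A

V_s = V_p × N_s/N_p = 13200 × 237/9201 = 340.01 V.
I_s = P/V_s = 13000/340.01 = 38.235 A.
I_p = I_s × N_s/N_p = 38.235 × 237/9201 = 0.985 A.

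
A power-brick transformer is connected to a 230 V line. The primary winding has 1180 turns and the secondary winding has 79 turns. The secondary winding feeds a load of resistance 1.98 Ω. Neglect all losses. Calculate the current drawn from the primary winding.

I_p ≈ 0.521 A

V_s = V_p × N_s/N_p = 230 × 79/1180 = 15.398 V.
I_s = V_s/R = 15.398/1.98 = 7.7769 A.
For an ideal transformer I_p N_p = I_s N_s, so I_p = 7.7769 × 79/1180 = 0.521 A.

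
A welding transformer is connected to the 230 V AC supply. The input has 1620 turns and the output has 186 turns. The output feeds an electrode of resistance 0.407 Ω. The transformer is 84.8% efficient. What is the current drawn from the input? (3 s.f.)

I_in ≈ 8.78 A

V_out = 230 × 186/1620 = 26.407 V.
I_out = V_out/R = 26.407/0.407 = 64.883 A.
P_out = V_out I_out = 26.407 × 64.883 = 1713.4 W.
P_in = P_out/η = 1713.4/0.848 = 2020.5 W.
I_in = P_in/V_in = 2020.5/230 = 8.78 A.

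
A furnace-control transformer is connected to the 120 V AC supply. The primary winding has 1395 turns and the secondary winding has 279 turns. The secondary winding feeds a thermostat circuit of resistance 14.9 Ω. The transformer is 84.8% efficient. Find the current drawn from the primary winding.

V_s = 120 × 279/1395 = 24.000 V.
I_s = V_s/R = 24.000/14.9 = 1.6107 A.
P_out = V_s I_s = 24.000 × 1.6107 = 38.658 W.
P_in = P_out/η = 38.658/0.848 = 45.587 W.
I_p = P_in/V_p = 45.587/120 = 0.380 A.

I_p ≈ 0.380 A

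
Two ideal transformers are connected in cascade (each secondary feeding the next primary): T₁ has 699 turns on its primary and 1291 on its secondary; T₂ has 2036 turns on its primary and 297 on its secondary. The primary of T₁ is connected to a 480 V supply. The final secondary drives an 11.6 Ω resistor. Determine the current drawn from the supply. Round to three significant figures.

I_supply ≈ 3.00 A

Secondary of T₁: V = 480.00 × 1291/699 = 886.52 V.
Secondary of T₂: V = 886.52 × 297/2036 = 129.32 V.
I_load = 129.32/11.6 = 11.148 A, so P_out = 129.32 × 11.148 = 1441.7 W.
All ideal ⇒ P_in = P_out, so I_supply = 1441.7/480 = 3.00 A.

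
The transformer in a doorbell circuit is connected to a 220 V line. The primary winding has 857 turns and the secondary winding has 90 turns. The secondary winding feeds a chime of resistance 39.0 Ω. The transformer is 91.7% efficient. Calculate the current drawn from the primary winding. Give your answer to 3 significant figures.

I_p ≈ 0.0678 A

V_s = 220 × 90/857 = 23.104 V.
I_s = V_s/R = 23.104/39.0 = 0.59241 A.
P_out = V_s I_s = 23.104 × 0.59241 = 13.687 W.
P_in = P_out/η = 13.687/0.917 = 14.926 W.
I_p = P_in/V_p = 14.926/220 = 0.0678 A.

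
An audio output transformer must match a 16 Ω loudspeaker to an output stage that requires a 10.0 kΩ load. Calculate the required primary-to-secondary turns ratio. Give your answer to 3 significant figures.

N_p/N_s ≈ 25.0

Z_p/Z_s = (N_p/N_s)², so N_p/N_s = √(10000/16) = √625 = 25.0.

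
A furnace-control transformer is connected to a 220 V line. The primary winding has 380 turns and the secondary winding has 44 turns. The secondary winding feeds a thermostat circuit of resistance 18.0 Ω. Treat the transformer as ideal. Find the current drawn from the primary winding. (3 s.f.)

I_p ≈ 0.164 A

V_s = V_p × N_s/N_p = 220 × 44/380 = 25.474 V.
I_s = V_s/R = 25.474/18.0 = 1.4152 A.
For an ideal transformer I_p N_p = I_s N_s, so I_p = 1.4152 × 44/380 = 0.164 A.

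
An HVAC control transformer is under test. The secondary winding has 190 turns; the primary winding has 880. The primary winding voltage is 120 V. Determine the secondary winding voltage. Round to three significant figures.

V_s ≈ 25.9 V

V_s/V_p = N_s/N_p, so V_s = 120 × 190/880 = 25.9 V.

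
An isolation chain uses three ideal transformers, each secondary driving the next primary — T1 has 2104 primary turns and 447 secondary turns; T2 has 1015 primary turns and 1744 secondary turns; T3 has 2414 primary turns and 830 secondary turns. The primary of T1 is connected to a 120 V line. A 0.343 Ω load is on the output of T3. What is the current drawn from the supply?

I_supply ≈ 5.51 A

After T1: V = 120.00 × 447/2104 = 25.494 V.
After T2: V = 25.494 × 1744/1015 = 43.805 V.
After T3: V = 43.805 × 830/2414 = 15.061 V.
I_load = 15.061/0.343 = 43.911 A, so P_out = 15.061 × 43.911 = 661.35 W.
All ideal ⇒ P_in = P_out, so I_supply = 661.35/120 = 5.51 A.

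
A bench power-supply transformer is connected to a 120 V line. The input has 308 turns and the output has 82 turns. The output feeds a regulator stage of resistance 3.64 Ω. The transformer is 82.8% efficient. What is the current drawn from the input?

V_out = 120 × 82/308 = 31.948 V.
I_out = V_out/R = 31.948/3.64 = 8.7769 A.
P_out = V_out I_out = 31.948 × 8.7769 = 280.41 W.
P_in = P_out/η = 280.41/0.828 = 338.65 W.
I_in = P_in/V_in = 338.65/120 = 2.82 A.

I_in ≈ 2.82 A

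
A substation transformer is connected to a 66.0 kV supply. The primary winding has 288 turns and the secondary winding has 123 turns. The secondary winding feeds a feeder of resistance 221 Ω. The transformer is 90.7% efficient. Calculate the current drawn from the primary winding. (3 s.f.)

I_p ≈ 60.1 A

V_s = 66000 × 123/288 = 28188 V.
I_s = V_s/R = 28188/221 = 127.55 A.
P_out = V_s I_s = 28188 × 127.55 = 3.5952×10^6 W.
P_in = P_out/η = 3.5952×10^6/0.907 = 3.9638×10^6 W.
I_p = P_in/V_p = 3.9638×10^6/66000 = 60.1 A.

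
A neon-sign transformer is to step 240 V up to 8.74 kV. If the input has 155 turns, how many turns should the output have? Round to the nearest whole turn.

N_out/N_in = V_out/V_in, so N_out = 155 × 8740/240 = 5644.6 ≈ 5645 turns.

N_out = 5645 turns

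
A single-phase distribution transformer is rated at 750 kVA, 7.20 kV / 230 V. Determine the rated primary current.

I_p ≈ 104 A

I_p = S/V_p = 750000/7200 = 104 A.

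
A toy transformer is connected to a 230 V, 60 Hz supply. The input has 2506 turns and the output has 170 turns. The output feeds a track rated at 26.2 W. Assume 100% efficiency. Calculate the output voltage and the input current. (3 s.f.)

V_out = V_in × N_out/N_in = 230 × 170/2506 = 15.603 V.
I_out = P/V_out = 26.2/15.603 = 1.6792 A.
I_in = I_out × N_out/N_in = 1.6792 × 170/2506 = 0.114 A.

V_out ≈ 15.6 V, I_in ≈ 0.114 A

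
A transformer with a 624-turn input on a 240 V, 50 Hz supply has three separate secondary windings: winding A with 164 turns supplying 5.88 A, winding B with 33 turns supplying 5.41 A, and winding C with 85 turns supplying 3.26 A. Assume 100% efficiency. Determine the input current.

V_A = 240 × 164/624 = 63.077 V; V_B = 240 × 33/624 = 12.692 V; V_C = 240 × 85/624 = 32.692 V.
P_out = V_A I_A + V_B I_B + V_C I_C = 63.077×5.88 + 12.692×5.41 + 32.692×3.26 = 370.89 + 68.665 + 106.58 = 546.13 W.
Ideal ⇒ P_in = P_out, so I_in = P_out/V_in = 546.13/240 = 2.28 A.

I_in ≈ 2.28 A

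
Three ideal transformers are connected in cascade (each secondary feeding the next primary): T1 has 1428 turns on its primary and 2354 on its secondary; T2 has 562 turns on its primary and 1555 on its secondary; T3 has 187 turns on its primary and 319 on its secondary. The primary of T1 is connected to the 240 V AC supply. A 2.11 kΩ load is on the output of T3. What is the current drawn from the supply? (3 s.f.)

Secondary of T1: V = 240.00 × 2354/1428 = 395.63 V.
Secondary of T2: V = 395.63 × 1555/562 = 1094.7 V.
Secondary of T3: V = 1094.7 × 319/187 = 1867.4 V.
I_load = 1867.4/2110 = 0.88501 A, so P_out = 1867.4 × 0.88501 = 1652.7 W.
All ideal ⇒ P_in = P_out, so I_supply = 1652.7/240 = 6.89 A.

I_supply ≈ 6.89 A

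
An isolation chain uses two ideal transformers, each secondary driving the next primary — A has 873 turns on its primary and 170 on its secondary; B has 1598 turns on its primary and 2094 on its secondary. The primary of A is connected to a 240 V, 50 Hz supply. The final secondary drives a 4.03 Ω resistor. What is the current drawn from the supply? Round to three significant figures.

Secondary of A: V = 240.00 × 170/873 = 46.735 V.
Secondary of B: V = 46.735 × 2094/1598 = 61.242 V.
I_load = 61.242/4.03 = 15.196 A, so P_out = 61.242 × 15.196 = 930.65 W.
All ideal ⇒ P_in = P_out, so I_supply = 930.65/240 = 3.88 A.

I_supply ≈ 3.88 A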